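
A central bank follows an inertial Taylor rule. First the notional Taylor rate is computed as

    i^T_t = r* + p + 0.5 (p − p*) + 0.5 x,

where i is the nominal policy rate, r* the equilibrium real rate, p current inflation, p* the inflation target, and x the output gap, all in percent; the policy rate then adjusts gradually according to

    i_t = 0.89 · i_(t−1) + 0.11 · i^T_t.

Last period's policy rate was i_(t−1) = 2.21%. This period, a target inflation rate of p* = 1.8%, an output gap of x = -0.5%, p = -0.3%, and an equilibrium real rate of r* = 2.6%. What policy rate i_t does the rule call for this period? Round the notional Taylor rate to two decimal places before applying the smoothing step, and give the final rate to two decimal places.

2.08%

i^T_t = 2.6 + (-0.3) + 0.5 × (-0.3 − 1.8) + 0.5 × (-0.5)
   = 2.6 − 0.3 − 1.05 − 0.25 = 1.00
i_t = 0.89 × 2.21 + 0.11 × 1.00 = 1.9669 + 0.11 = 2.08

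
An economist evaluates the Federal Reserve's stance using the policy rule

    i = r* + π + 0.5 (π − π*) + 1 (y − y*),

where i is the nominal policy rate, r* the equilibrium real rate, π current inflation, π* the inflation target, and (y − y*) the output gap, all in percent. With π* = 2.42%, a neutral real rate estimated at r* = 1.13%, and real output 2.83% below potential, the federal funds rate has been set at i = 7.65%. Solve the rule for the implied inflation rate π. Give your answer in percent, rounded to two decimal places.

Output 2.83% below potential → (y − y*) = -2.83.
Collecting π: i = r* + (1 + 0.5) π − 0.5 π* + 1 (y − y*)
1.5 π = 7.65 − 1.13 + 0.5 × 2.42 − 1 × (-2.83) = 10.56
π = 10.56 / 1.5 = 7.04

7.04%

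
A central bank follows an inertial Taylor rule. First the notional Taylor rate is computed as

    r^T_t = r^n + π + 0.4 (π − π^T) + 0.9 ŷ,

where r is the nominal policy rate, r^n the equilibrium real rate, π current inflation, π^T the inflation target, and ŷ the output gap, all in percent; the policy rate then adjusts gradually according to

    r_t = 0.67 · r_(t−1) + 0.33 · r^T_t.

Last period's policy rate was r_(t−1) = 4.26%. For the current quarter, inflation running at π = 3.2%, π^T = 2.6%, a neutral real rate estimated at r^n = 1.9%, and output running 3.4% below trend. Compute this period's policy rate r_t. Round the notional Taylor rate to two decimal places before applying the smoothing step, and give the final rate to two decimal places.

3.61%

Output 3.4% below potential → ŷ = -3.4.
r^T_t = 1.9 + 3.2 + 0.4 × (3.2 − 2.6) + 0.9 × (-3.4)
   = 1.9 + 3.2 + 0.24 − 3.06 = 2.28
r_t = 0.67 × 4.26 + 0.33 × 2.28 = 2.8542 + 0.7524 = 3.61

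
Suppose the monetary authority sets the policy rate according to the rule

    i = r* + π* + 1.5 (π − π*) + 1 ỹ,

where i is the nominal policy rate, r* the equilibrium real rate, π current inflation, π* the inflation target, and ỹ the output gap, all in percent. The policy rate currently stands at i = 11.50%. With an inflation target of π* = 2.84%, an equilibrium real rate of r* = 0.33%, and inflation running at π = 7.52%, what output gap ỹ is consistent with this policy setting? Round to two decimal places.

1 ỹ = 11.50 − 0.33 − 2.84 − 1.5 × (7.52 − 2.84) = 1.31
ỹ = 1.31 / 1 = 1.31

1.31%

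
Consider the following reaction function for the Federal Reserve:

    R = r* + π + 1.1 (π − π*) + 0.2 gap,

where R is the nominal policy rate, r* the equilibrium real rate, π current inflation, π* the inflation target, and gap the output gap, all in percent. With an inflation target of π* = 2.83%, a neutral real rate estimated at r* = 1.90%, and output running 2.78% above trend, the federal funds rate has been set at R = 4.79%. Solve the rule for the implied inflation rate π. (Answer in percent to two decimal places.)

2.59%

Output 2.78% above potential → gap = 2.78.
Collecting π: R = r* + (1 + 1.1) π − 1.1 π* + 0.2 gap
2.1 π = 4.79 − 1.90 + 1.1 × 2.83 − 0.2 × 2.78 = 5.447
π = 5.447 / 2.1 = 2.59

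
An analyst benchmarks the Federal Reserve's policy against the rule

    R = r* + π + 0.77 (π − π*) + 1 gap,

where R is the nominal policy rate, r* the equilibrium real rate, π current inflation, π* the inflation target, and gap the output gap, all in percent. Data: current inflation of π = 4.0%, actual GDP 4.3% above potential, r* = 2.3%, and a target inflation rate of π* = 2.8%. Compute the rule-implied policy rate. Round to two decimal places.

11.52%

Output 4.3% above potential → gap = 4.3.
R = 2.3 + 4.0 + 0.77 × (4.0 − 2.8) + 1 × 4.3
   = 2.3 + 4 + 0.924 + 4.3 = 11.52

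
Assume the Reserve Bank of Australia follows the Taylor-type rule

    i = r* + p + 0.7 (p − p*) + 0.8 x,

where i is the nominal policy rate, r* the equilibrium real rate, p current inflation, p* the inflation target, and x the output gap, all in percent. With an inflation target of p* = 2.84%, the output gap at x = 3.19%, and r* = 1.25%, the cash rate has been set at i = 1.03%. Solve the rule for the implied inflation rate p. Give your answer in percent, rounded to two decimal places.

-0.46%

Collecting p: i = r* + (1 + 0.7) p − 0.7 p* + 0.8 x
1.7 p = 1.03 − 1.25 + 0.7 × 2.84 − 0.8 × 3.19 = -0.784
p = -0.784 / 1.7 = -0.46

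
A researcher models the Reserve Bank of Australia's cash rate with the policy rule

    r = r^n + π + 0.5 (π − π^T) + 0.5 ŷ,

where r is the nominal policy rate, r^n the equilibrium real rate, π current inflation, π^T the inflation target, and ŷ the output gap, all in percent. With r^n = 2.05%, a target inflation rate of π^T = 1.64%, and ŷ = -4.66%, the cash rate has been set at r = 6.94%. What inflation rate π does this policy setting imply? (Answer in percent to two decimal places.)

Collecting π: r = r^n + (1 + 0.5) π − 0.5 π^T + 0.5 ŷ
1.5 π = 6.94 − 2.05 + 0.5 × 1.64 − 0.5 × (-4.66) = 8.04
π = 8.04 / 1.5 = 5.36

5.36%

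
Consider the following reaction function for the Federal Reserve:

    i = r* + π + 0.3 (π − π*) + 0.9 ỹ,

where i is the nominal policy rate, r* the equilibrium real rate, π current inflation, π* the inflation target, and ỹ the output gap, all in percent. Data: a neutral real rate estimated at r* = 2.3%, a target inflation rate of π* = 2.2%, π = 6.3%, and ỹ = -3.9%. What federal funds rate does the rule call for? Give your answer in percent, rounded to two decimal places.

i = 2.3 + 6.3 + 0.3 × (6.3 − 2.2) + 0.9 × (-3.9)
   = 2.3 + 6.3 + 1.23 − 3.51 = 6.32

6.32%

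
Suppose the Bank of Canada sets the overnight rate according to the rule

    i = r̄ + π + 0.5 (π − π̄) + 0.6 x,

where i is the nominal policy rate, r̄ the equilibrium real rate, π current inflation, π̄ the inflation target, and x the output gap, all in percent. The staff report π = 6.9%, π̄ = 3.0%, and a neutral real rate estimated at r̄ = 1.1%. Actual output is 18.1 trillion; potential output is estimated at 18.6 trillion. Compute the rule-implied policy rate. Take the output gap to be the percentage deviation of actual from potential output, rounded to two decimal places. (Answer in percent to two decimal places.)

8.34%

Output gap = 100 × (18.1 − 18.6) / 18.6 = -2.69%.
i = 1.10 + 6.90 + 0.5 × (6.90 − 3.00) + 0.6 × (-2.69)
   = 1.10 + 6.9 + 1.95 − 1.614 = 8.34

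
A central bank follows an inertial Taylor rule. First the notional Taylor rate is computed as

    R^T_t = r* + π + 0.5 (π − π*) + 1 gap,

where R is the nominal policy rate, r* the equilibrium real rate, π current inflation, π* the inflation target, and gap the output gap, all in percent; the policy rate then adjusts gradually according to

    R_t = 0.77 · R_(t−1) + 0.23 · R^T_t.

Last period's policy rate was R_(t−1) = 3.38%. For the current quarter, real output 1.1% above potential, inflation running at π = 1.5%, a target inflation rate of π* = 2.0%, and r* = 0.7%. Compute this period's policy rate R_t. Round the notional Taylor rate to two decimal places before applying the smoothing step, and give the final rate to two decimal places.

3.30%

Output 1.1% above potential → gap = 1.1.
R^T_t = 0.7 + 1.5 + 0.5 × (1.5 − 2.0) + 1 × 1.1
   = 0.7 + 1.5 − 0.25 + 1.1 = 3.05
R_t = 0.77 × 3.38 + 0.23 × 3.05 = 2.6026 + 0.7015 = 3.30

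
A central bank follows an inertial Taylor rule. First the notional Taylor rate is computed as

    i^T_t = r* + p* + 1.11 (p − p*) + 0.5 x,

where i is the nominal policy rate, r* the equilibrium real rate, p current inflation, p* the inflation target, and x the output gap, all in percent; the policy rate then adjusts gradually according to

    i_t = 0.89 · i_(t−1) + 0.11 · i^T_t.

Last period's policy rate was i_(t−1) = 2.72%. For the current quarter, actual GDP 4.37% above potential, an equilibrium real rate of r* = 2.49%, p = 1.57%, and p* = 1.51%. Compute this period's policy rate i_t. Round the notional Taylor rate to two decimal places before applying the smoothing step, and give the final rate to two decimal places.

3.11%

Output 4.37% above potential → x = 4.37.
i^T_t = 2.49 + 1.51 + 1.11 × (1.57 − 1.51) + 0.5 × 4.37
   = 2.49 + 1.51 + 0.0666 + 2.185 = 6.25
i_t = 0.89 × 2.72 + 0.11 × 6.25 = 2.4208 + 0.6875 = 3.11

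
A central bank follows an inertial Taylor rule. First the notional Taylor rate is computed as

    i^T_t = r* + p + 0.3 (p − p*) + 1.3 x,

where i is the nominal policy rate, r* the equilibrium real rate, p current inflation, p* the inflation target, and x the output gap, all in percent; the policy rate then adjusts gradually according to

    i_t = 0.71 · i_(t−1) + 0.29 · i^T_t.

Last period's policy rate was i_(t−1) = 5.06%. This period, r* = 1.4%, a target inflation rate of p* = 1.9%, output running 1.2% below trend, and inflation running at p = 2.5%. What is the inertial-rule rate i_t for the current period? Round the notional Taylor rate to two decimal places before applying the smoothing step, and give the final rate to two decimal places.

Output 1.2% below potential → x = -1.2.
i^T_t = 1.4 + 2.5 + 0.3 × (2.5 − 1.9) + 1.3 × (-1.2)
   = 1.4 + 2.5 + 0.18 − 1.56 = 2.52
i_t = 0.71 × 5.06 + 0.29 × 2.52 = 3.5926 + 0.7308 = 4.32

4.32%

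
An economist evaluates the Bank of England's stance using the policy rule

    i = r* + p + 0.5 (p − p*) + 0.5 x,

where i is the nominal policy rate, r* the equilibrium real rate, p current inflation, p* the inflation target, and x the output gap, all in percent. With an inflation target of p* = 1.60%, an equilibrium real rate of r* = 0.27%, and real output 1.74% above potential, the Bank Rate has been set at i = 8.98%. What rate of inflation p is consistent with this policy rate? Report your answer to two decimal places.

Output 1.74% above potential → x = 1.74.
Collecting p: i = r* + (1 + 0.5) p − 0.5 p* + 0.5 x
1.5 p = 8.98 − 0.27 + 0.5 × 1.60 − 0.5 × 1.74 = 8.64
p = 8.64 / 1.5 = 5.76

5.76%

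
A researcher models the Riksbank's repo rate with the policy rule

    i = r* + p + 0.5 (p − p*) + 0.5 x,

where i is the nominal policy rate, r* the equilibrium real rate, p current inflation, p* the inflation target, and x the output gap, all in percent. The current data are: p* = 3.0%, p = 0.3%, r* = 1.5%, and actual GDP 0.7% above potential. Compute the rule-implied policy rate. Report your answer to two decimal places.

0.80%

Output 0.7% above potential → x = 0.7.
i = 1.5 + 0.3 + 0.5 × (0.3 − 3.0) + 0.5 × 0.7
   = 1.5 + 0.3 − 1.35 + 0.35 = 0.80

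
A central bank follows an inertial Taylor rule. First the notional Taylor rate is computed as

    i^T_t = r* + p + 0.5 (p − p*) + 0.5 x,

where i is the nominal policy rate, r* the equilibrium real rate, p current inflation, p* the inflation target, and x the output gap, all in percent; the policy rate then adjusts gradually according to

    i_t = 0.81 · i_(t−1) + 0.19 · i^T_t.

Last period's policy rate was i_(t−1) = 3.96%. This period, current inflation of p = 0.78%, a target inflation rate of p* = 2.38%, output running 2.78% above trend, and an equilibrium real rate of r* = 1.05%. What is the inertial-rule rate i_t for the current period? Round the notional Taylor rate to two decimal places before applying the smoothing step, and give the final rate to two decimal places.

Output 2.78% above potential → x = 2.78.
i^T_t = 1.05 + 0.78 + 0.5 × (0.78 − 2.38) + 0.5 × 2.78
   = 1.05 + 0.78 − 0.8 + 1.39 = 2.42
i_t = 0.81 × 3.96 + 0.19 × 2.42 = 3.2076 + 0.4598 = 3.67

3.67%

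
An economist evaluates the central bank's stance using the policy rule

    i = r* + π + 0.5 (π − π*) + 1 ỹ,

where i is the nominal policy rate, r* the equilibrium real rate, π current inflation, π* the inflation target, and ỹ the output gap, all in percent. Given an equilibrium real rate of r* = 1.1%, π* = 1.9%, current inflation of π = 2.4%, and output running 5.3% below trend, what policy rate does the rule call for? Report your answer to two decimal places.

-1.55%

Output 5.3% below potential → ỹ = -5.3.
i = 1.1 + 2.4 + 0.5 × (2.4 − 1.9) + 1 × (-5.3)
   = 1.1 + 2.4 + 0.25 − 5.3 = -1.55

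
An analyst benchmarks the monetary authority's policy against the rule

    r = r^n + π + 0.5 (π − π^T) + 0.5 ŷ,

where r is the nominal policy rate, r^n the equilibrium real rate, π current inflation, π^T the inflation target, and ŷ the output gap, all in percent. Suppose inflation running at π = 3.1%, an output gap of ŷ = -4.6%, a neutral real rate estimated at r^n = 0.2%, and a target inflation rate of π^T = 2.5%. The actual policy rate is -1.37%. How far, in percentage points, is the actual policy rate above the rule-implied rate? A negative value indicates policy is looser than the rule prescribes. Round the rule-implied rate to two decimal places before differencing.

r = 0.2 + 3.1 + 0.5 × (3.1 − 2.5) + 0.5 × (-4.6)
   = 0.2 + 3.1 + 0.3 − 2.3 = 1.30
Deviation = -1.37 − 1.30 = -2.67 pp.

-2.67 pp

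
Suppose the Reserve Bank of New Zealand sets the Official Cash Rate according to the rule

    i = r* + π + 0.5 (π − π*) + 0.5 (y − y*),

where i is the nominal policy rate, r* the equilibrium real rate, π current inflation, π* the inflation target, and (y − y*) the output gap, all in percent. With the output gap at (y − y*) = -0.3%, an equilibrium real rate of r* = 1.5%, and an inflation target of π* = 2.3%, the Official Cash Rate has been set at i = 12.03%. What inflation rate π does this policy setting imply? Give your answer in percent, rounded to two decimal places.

Collecting π: i = r* + (1 + 0.5) π − 0.5 π* + 0.5 (y − y*)
1.5 π = 12.03 − 1.5 + 0.5 × 2.3 − 0.5 × (-0.3) = 11.83
π = 11.83 / 1.5 = 7.89

7.89%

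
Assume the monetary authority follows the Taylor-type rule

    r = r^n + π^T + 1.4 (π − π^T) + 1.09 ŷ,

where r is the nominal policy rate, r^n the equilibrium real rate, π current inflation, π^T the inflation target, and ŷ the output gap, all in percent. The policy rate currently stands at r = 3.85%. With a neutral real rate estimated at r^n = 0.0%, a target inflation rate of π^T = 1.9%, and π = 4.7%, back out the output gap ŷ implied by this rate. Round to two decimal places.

-1.81%

1.09 ŷ = 3.85 − 0.0 − 1.9 − 1.4 × (4.7 − 1.9) = -1.97
ŷ = -1.97 / 1.09 = -1.81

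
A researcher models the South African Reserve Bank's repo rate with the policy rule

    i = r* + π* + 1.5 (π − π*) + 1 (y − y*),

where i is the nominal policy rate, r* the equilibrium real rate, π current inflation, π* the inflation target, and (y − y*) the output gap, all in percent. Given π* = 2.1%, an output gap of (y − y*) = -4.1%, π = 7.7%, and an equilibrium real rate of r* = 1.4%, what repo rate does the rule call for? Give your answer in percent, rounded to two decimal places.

7.80%

i = 1.4 + 2.1 + 1.5 × (7.7 − 2.1) + 1 × (-4.1)
   = 1.4 + 2.1 + 8.4 − 4.1 = 7.80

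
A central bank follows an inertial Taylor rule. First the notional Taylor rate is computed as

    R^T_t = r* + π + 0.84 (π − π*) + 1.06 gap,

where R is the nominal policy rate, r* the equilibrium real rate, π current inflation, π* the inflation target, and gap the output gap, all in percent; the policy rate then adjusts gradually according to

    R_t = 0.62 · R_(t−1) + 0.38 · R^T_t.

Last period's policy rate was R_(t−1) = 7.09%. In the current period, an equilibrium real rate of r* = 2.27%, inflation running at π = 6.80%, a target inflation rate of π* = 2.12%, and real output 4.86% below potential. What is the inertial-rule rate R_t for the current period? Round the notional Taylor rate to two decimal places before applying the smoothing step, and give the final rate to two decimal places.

7.38%

Output 4.86% below potential → gap = -4.86.
R^T_t = 2.27 + 6.80 + 0.84 × (6.80 − 2.12) + 1.06 × (-4.86)
   = 2.27 + 6.8 + 3.9312 − 5.1516 = 7.85
R_t = 0.62 × 7.09 + 0.38 × 7.85 = 4.3958 + 2.983 = 7.38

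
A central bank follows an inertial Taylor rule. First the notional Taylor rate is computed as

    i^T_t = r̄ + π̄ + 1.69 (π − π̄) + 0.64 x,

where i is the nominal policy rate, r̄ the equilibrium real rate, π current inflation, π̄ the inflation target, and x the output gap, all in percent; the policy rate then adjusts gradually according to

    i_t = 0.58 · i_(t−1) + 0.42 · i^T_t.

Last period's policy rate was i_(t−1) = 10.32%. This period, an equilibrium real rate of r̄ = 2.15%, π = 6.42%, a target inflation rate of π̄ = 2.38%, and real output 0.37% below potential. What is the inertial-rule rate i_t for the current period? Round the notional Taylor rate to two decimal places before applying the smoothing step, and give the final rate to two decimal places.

Output 0.37% below potential → x = -0.37.
i^T_t = 2.15 + 2.38 + 1.69 × (6.42 − 2.38) + 0.64 × (-0.37)
   = 2.15 + 2.38 + 6.8276 − 0.2368 = 11.12
i_t = 0.58 × 10.32 + 0.42 × 11.12 = 5.9856 + 4.6704 = 10.66

10.66%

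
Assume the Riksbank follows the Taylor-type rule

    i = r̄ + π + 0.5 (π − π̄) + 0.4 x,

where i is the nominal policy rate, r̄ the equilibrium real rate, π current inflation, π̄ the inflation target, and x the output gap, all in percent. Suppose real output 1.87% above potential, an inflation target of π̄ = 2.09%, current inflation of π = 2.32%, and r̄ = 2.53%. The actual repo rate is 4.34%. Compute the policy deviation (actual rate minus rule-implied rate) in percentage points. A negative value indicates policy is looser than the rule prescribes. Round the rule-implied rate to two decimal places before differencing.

-1.37 pp

Output 1.87% above potential → x = 1.87.
i = 2.53 + 2.32 + 0.5 × (2.32 − 2.09) + 0.4 × 1.87
   = 2.53 + 2.32 + 0.115 + 0.748 = 5.71
Deviation = 4.34 − 5.71 = -1.37 pp.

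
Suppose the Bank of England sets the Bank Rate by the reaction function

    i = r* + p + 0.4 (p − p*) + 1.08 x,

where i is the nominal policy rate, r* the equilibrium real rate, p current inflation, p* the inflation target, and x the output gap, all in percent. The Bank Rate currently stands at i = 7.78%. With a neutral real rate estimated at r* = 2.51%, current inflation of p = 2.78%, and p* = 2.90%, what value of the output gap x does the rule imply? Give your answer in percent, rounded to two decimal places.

1.08 x = 7.78 − 2.51 − 2.78 − 0.4 × (2.78 − 2.90) = 2.538
x = 2.538 / 1.08 = 2.35

2.35%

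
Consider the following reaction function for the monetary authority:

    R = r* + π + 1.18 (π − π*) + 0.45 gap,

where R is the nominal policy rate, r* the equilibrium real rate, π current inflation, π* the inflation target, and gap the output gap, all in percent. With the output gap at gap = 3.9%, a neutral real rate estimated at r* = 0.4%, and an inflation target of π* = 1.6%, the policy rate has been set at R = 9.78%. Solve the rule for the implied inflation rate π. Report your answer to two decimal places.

4.36%

Collecting π: R = r* + (1 + 1.18) π − 1.18 π* + 0.45 gap
2.18 π = 9.78 − 0.4 + 1.18 × 1.6 − 0.45 × 3.9 = 9.513
π = 9.513 / 2.18 = 4.36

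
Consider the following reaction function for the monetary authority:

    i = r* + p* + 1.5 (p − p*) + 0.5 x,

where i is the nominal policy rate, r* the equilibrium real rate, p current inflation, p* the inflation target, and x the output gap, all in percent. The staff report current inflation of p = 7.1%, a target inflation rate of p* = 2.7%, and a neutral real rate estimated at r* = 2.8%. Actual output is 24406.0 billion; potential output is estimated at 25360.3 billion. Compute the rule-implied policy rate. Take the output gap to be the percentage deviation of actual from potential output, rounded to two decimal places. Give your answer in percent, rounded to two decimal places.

10.22%

Output gap = 100 × (24406.0 − 25360.3) / 25360.3 = -3.76%.
i = 2.80 + 2.70 + 1.5 × (7.10 − 2.70) + 0.5 × (-3.76)
   = 2.80 + 2.7 + 6.6 − 1.88 = 10.22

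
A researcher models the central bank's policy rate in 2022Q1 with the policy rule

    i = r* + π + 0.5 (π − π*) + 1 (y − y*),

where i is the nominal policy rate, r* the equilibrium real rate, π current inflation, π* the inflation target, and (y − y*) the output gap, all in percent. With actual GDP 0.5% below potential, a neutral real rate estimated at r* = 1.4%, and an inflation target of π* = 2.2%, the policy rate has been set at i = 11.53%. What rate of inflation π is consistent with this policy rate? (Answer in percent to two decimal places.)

Output 0.5% below potential → (y − y*) = -0.5.
Collecting π: i = r* + (1 + 0.5) π − 0.5 π* + 1 (y − y*)
1.5 π = 11.53 − 1.4 + 0.5 × 2.2 − 1 × (-0.5) = 11.73
π = 11.73 / 1.5 = 7.82

7.82%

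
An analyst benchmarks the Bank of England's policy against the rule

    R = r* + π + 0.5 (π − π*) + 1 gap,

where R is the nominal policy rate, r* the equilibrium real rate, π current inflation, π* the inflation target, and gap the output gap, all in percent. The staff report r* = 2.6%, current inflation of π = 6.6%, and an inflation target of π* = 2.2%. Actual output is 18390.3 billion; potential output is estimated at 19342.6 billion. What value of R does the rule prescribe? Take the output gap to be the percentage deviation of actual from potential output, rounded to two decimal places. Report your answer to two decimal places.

6.48%

Output gap = 100 × (18390.3 − 19342.6) / 19342.6 = -4.92%.
R = 2.60 + 6.60 + 0.5 × (6.60 − 2.20) + 1 × (-4.92)
   = 2.60 + 6.6 + 2.2 − 4.92 = 6.48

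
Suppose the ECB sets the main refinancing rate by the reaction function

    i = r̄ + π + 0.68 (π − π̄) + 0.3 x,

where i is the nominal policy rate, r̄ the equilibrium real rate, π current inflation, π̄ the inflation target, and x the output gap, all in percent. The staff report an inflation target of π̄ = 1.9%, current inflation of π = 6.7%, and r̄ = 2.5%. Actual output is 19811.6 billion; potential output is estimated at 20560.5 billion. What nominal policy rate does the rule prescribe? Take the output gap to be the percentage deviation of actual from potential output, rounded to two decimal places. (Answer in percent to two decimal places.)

11.37%

Output gap = 100 × (19811.6 − 20560.5) / 20560.5 = -3.64%.
i = 2.50 + 6.70 + 0.68 × (6.70 − 1.90) + 0.3 × (-3.64)
   = 2.50 + 6.7 + 3.264 − 1.092 = 11.37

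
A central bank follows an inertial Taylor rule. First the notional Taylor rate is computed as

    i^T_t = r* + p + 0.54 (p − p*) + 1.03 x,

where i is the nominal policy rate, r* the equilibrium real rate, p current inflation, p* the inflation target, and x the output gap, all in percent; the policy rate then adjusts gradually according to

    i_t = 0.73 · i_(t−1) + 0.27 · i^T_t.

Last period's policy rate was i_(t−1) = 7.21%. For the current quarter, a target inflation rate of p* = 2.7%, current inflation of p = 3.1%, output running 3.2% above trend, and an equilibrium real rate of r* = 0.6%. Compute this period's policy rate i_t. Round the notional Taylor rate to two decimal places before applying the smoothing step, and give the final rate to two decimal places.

7.21%

Output 3.2% above potential → x = 3.2.
i^T_t = 0.6 + 3.1 + 0.54 × (3.1 − 2.7) + 1.03 × 3.2
   = 0.6 + 3.1 + 0.216 + 3.296 = 7.21
i_t = 0.73 × 7.21 + 0.27 × 7.21 = 5.2633 + 1.9467 = 7.21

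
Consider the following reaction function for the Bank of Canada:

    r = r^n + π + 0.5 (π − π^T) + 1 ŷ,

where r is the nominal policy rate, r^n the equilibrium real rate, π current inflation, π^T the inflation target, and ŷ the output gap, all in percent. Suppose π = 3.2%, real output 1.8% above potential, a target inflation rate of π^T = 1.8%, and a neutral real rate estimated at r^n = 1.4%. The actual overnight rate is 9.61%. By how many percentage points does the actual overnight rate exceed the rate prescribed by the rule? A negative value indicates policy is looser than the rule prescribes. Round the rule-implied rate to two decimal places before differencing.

2.51 pp

Output 1.8% above potential → ŷ = 1.8.
r = 1.4 + 3.2 + 0.5 × (3.2 − 1.8) + 1 × 1.8
   = 1.4 + 3.2 + 0.7 + 1.8 = 7.10
Deviation = 9.61 − 7.10 = 2.51 pp.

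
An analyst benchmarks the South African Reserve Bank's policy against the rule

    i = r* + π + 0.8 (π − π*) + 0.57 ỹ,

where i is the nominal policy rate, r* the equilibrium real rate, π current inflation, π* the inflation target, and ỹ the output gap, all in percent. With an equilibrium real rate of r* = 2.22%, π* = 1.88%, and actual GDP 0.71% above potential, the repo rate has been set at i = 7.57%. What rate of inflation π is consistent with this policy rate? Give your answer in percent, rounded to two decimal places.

Output 0.71% above potential → ỹ = 0.71.
Collecting π: i = r* + (1 + 0.8) π − 0.8 π* + 0.57 ỹ
1.8 π = 7.57 − 2.22 + 0.8 × 1.88 − 0.57 × 0.71 = 6.4493
π = 6.4493 / 1.8 = 3.58

3.58%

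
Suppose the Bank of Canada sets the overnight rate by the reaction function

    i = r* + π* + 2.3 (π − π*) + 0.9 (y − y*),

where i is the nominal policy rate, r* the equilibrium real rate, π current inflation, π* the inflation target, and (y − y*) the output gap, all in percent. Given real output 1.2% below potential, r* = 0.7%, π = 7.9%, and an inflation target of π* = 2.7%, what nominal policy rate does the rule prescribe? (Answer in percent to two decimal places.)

14.28%

Output 1.2% below potential → (y − y*) = -1.2.
i = 0.7 + 2.7 + 2.3 × (7.9 − 2.7) + 0.9 × (-1.2)
   = 0.7 + 2.7 + 11.96 − 1.08 = 14.28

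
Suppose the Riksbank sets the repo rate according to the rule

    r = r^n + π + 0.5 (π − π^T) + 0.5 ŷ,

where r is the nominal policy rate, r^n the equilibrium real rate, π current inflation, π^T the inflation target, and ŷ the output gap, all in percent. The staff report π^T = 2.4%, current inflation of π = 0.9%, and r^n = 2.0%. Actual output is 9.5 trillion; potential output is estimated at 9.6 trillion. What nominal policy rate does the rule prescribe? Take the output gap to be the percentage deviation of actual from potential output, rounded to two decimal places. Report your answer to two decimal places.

1.63%

Output gap = 100 × (9.5 − 9.6) / 9.6 = -1.04%.
r = 2.00 + 0.90 + 0.5 × (0.90 − 2.40) + 0.5 × (-1.04)
   = 2.00 + 0.9 − 0.75 − 0.52 = 1.63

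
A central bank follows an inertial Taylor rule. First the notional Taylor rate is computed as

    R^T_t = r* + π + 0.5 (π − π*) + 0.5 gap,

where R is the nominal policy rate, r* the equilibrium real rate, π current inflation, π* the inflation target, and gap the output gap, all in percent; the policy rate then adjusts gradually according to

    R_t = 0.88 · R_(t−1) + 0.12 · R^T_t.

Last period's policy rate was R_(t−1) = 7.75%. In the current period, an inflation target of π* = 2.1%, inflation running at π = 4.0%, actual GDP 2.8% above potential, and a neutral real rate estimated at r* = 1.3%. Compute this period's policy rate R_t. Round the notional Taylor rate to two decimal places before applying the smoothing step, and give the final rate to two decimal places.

Output 2.8% above potential → gap = 2.8.
R^T_t = 1.3 + 4.0 + 0.5 × (4.0 − 2.1) + 0.5 × 2.8
   = 1.3 + 4 + 0.95 + 1.4 = 7.65
R_t = 0.88 × 7.75 + 0.12 × 7.65 = 6.82 + 0.918 = 7.74

7.74%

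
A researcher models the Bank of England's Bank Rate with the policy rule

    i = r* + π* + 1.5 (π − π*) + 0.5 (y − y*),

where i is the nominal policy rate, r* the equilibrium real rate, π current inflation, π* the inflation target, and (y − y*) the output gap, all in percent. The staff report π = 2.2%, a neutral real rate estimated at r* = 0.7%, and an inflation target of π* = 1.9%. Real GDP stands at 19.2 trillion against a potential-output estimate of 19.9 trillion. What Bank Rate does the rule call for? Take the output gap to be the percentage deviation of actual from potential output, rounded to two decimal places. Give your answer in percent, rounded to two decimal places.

Output gap = 100 × (19.2 − 19.9) / 19.9 = -3.52%.
i = 0.70 + 1.90 + 1.5 × (2.20 − 1.90) + 0.5 × (-3.52)
   = 0.70 + 1.9 + 0.45 − 1.76 = 1.29

1.29%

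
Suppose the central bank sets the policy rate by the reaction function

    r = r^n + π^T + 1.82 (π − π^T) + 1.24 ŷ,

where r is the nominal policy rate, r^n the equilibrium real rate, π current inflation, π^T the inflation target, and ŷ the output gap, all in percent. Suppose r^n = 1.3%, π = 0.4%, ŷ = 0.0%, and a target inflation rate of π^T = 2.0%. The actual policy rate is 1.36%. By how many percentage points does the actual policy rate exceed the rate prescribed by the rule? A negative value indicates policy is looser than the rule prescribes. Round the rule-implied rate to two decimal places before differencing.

0.97 pp

r = 1.3 + 2.0 + 1.82 × (0.4 − 2.0) + 1.24 × 0.0
   = 1.3 + 2 − 2.912 + 0 = 0.39
Deviation = 1.36 − 0.39 = 0.97 pp.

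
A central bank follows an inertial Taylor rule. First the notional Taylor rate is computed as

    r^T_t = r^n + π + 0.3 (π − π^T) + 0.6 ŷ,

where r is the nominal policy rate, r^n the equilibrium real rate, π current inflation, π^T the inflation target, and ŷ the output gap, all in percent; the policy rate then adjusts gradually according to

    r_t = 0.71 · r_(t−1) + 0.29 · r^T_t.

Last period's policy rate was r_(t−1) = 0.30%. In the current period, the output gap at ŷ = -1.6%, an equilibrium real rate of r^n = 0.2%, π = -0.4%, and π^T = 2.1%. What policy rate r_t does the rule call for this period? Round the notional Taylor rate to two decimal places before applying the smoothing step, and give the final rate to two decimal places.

-0.34%

r^T_t = 0.2 + (-0.4) + 0.3 × (-0.4 − 2.1) + 0.6 × (-1.6)
   = 0.2 − 0.4 − 0.75 − 0.96 = -1.91
r_t = 0.71 × 0.30 + 0.29 × (-1.91) = 0.213 − 0.5539 = -0.34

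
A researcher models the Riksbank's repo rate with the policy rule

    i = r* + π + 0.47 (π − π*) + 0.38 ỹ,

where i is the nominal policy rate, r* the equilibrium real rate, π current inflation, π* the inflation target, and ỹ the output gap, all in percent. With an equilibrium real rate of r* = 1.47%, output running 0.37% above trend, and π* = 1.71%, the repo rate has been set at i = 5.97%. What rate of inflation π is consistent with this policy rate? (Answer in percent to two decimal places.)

Output 0.37% above potential → ỹ = 0.37.
Collecting π: i = r* + (1 + 0.47) π − 0.47 π* + 0.38 ỹ
1.47 π = 5.97 − 1.47 + 0.47 × 1.71 − 0.38 × 0.37 = 5.1631
π = 5.1631 / 1.47 = 3.51

3.51%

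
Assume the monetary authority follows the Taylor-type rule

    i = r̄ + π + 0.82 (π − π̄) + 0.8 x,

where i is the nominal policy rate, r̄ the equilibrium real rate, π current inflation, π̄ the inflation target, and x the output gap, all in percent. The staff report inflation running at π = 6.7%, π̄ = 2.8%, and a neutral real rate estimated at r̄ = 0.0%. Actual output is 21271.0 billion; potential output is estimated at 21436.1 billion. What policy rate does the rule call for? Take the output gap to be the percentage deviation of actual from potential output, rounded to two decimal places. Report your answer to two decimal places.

9.28%

Output gap = 100 × (21271.0 − 21436.1) / 21436.1 = -0.77%.
i = 0.00 + 6.70 + 0.82 × (6.70 − 2.80) + 0.8 × (-0.77)
   = 0.00 + 6.7 + 3.198 − 0.616 = 9.28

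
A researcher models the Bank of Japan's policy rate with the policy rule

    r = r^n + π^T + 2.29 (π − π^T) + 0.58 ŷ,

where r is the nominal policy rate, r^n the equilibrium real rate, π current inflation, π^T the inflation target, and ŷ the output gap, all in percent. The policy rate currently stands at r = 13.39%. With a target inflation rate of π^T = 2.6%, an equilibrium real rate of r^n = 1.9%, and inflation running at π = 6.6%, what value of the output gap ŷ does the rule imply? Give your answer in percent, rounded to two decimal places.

0.58 ŷ = 13.39 − 1.9 − 2.6 − 2.29 × (6.6 − 2.6) = -0.27
ŷ = -0.27 / 0.58 = -0.47

-0.47%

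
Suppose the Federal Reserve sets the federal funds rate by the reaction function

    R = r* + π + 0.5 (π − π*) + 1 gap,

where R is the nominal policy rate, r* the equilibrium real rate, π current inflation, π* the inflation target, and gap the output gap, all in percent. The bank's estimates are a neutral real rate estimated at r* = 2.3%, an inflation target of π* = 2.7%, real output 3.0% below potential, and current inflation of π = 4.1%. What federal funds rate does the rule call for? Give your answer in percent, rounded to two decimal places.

Output 3.0% below potential → gap = -3.0.
R = 2.3 + 4.1 + 0.5 × (4.1 − 2.7) + 1 × (-3.0)
   = 2.3 + 4.1 + 0.7 − 3 = 4.10

4.10%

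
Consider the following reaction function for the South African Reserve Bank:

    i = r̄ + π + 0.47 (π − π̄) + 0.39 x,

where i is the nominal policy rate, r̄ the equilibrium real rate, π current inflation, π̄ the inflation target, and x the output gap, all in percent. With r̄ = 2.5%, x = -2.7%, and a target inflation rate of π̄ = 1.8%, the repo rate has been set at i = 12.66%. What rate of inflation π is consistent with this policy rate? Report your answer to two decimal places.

Collecting π: i = r̄ + (1 + 0.47) π − 0.47 π̄ + 0.39 x
1.47 π = 12.66 − 2.5 + 0.47 × 1.8 − 0.39 × (-2.7) = 12.059
π = 12.059 / 1.47 = 8.20

8.20%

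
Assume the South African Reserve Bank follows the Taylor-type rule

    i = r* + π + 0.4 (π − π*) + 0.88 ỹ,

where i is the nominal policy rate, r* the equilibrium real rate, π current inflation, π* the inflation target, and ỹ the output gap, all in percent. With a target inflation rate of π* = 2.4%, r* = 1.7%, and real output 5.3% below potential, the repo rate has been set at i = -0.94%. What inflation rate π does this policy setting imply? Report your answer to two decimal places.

Output 5.3% below potential → ỹ = -5.3.
Collecting π: i = r* + (1 + 0.4) π − 0.4 π* + 0.88 ỹ
1.4 π = -0.94 − 1.7 + 0.4 × 2.4 − 0.88 × (-5.3) = 2.984
π = 2.984 / 1.4 = 2.13

2.13%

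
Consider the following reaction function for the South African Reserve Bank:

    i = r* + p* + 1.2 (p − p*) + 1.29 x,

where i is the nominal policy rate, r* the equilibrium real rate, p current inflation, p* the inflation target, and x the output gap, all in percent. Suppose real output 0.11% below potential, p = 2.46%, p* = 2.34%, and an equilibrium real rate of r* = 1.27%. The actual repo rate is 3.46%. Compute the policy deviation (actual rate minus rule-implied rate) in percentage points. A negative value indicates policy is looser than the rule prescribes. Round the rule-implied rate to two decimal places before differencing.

-0.15 pp

Output 0.11% below potential → x = -0.11.
i = 1.27 + 2.34 + 1.2 × (2.46 − 2.34) + 1.29 × (-0.11)
   = 1.27 + 2.34 + 0.144 − 0.1419 = 3.61
Deviation = 3.46 − 3.61 = -0.15 pp.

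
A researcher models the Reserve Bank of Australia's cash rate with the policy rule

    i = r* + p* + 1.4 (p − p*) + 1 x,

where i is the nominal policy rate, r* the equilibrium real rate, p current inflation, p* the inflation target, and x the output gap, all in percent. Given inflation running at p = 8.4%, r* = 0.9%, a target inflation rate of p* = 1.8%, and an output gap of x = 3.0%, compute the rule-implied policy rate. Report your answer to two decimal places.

i = 0.9 + 1.8 + 1.4 × (8.4 − 1.8) + 1 × 3.0
   = 0.9 + 1.8 + 9.24 + 3 = 14.94

14.94%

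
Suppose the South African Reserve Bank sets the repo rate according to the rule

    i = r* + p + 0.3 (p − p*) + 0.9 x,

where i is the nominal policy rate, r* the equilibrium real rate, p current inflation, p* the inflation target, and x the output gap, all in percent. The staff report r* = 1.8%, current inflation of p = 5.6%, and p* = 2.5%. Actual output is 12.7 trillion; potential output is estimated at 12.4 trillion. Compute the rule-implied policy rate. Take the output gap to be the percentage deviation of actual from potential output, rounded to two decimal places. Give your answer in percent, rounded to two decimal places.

Output gap = 100 × (12.7 − 12.4) / 12.4 = 2.42%.
i = 1.80 + 5.60 + 0.3 × (5.60 − 2.50) + 0.9 × 2.42
   = 1.80 + 5.6 + 0.93 + 2.178 = 10.51

10.51%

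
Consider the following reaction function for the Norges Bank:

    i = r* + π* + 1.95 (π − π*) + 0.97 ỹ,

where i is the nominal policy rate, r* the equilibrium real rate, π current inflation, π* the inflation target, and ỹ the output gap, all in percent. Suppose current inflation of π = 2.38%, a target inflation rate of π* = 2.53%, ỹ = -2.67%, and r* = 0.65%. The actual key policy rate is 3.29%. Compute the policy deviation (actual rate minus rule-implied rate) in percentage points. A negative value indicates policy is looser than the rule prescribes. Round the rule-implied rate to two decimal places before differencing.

i = 0.65 + 2.53 + 1.95 × (2.38 − 2.53) + 0.97 × (-2.67)
   = 0.65 + 2.53 − 0.2925 − 2.5899 = 0.30
Deviation = 3.29 − 0.30 = 2.99 pp.

2.99 pp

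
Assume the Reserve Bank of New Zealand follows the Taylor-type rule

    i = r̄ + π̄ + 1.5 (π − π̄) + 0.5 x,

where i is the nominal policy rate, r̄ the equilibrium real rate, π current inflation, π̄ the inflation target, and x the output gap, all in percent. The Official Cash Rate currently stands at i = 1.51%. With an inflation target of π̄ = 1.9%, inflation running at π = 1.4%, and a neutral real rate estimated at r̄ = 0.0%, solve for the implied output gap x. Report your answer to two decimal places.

0.72%

0.5 x = 1.51 − 0.0 − 1.9 − 1.5 × (1.4 − 1.9) = 0.36
x = 0.36 / 0.5 = 0.72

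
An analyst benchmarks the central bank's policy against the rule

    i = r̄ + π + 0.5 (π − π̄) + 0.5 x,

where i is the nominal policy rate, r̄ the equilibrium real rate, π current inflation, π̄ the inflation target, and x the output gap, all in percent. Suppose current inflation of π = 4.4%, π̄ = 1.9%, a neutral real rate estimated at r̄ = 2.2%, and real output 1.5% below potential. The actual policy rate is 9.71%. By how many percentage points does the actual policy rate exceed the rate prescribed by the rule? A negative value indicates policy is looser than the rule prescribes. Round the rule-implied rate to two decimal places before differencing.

2.61 pp

Output 1.5% below potential → x = -1.5.
i = 2.2 + 4.4 + 0.5 × (4.4 − 1.9) + 0.5 × (-1.5)
   = 2.2 + 4.4 + 1.25 − 0.75 = 7.10
Deviation = 9.71 − 7.10 = 2.61 pp.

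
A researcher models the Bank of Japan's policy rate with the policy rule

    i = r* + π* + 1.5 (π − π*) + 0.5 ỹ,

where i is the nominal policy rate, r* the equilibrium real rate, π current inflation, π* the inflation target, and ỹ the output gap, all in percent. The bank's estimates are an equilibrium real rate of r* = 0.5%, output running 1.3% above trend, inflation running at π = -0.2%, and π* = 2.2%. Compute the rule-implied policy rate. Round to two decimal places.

Output 1.3% above potential → ỹ = 1.3.
i = 0.5 + 2.2 + 1.5 × (-0.2 − 2.2) + 0.5 × 1.3
   = 0.5 + 2.2 − 3.6 + 0.65 = -0.25

-0.25%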